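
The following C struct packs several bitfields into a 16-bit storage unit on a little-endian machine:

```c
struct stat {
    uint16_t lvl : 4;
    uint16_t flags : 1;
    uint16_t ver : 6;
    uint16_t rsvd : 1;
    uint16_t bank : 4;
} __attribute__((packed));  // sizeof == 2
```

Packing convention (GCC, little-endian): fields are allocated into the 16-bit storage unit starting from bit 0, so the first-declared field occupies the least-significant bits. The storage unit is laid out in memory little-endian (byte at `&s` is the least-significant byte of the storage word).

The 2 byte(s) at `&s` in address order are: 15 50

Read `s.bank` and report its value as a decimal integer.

5

[0]=0x15 [1]=0x50 (little-endian) → word 0x5015
lvl [0+:4] = (word>>0) & 0xf = 5
flags [4+:1] = (word>>4) & 0x1 = 1
ver [5+:6] = (word>>5) & 0x3f = 0
rsvd [11+:1] = (word>>11) & 0x1 = 0
bank [12+:4] = (word>>12) & 0xf = 5  ←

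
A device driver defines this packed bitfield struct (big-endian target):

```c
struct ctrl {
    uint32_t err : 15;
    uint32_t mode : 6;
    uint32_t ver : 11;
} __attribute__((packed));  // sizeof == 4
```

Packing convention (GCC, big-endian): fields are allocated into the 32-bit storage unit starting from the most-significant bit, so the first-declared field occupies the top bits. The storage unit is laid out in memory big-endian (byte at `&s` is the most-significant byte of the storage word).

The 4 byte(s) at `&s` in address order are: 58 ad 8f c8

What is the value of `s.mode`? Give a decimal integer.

[0]=0x58 [1]=0xad [2]=0x8f [3]=0xc8 (big-endian) → word 0x58ad8fc8
err:15 @ bit 17 → (0x58ad8fc8>>17)&0x7fff = 0x2c56
mode:6 @ bit 11 → (0x58ad8fc8>>11)&0x3f = 0x31  ←
ver:11 @ bit 0 → (0x58ad8fc8>>0)&0x7ff = 0x7c8

49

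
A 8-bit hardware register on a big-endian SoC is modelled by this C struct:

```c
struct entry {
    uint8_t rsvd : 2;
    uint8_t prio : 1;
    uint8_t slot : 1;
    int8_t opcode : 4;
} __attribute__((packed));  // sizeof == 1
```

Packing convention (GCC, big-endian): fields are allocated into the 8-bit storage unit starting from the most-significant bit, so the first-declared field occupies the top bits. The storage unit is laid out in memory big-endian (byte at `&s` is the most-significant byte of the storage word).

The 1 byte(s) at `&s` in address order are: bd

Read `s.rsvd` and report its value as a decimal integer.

2

[0]=0xbd (big-endian) → word 0xbd
rsvd [6+:2] = (word>>6) & 0x3 = 2  ←
prio [5+:1] = (word>>5) & 0x1 = 1
slot [4+:1] = (word>>4) & 0x1 = 1
opcode [0+:4] = (word>>0) & 0xf = 13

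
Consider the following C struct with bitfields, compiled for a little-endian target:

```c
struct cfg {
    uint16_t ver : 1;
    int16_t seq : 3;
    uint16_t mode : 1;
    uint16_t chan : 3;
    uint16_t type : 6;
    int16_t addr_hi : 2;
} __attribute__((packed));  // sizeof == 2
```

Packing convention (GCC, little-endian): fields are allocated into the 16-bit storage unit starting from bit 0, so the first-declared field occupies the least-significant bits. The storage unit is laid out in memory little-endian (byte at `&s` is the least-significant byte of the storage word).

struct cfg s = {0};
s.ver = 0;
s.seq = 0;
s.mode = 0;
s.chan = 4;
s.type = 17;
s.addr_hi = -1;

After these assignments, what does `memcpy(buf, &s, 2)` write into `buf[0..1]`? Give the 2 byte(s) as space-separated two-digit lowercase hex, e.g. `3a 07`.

ver (1b) val=0 bits=0x0 at bit 0: 0x0000
seq (3b) val=0 bits=0x0 at bit 1: 0x0000
mode (1b) val=0 bits=0x0 at bit 4: 0x0000
chan (3b) val=4 bits=0x4 at bit 5: 0x0080
type (6b) val=17 bits=0x11 at bit 8: 0x1180
addr_hi (2b) val=-1 bits=0x3 at bit 14: 0xd180
word = 0xd180 → little-endian bytes:
  [0]=0x80  [1]=0xd1

80 d1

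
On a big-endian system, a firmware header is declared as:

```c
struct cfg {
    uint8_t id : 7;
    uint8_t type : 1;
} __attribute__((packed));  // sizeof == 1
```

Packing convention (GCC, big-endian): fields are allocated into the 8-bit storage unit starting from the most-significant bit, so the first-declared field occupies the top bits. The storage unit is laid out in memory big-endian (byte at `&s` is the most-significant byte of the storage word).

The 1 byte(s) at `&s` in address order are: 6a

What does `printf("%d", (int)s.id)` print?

53

[0]=0x6a (big-endian) → word 0x6a
id:7 @ bit 1 → (0x6a>>1)&0x7f = 0x35  ←
type:1 @ bit 0 → (0x6a>>0)&0x1 = 0x0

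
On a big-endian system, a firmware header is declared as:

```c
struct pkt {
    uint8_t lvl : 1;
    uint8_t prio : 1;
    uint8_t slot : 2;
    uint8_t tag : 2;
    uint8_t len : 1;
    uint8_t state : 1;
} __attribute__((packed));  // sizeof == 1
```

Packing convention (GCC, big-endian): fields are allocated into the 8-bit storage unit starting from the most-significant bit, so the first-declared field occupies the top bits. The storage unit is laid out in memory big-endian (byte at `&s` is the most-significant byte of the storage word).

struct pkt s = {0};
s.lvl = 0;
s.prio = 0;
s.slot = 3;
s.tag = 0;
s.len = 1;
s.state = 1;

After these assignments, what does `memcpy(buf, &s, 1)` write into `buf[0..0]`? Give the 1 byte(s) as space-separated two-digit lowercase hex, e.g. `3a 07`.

33

lvl:1 = 0 → 0x0 << 7 → word 0x00
prio:1 = 0 → 0x0 << 6 → word 0x00
slot:2 = 3 → 0x3 << 4 → word 0x30
tag:2 = 0 → 0x0 << 2 → word 0x30
len:1 = 1 → 0x1 << 1 → word 0x32
state:1 = 1 → 0x1 << 0 → word 0x33
word = 0x33 → big-endian bytes:
  [0]=0x33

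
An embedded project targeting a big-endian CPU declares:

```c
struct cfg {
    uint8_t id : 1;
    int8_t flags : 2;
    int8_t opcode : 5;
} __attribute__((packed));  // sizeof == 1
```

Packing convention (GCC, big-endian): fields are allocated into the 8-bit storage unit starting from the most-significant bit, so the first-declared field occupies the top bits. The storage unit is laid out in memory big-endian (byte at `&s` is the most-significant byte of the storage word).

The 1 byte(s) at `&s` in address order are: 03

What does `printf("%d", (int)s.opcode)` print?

3

[0]=0x03 (big-endian) → word 0x03
id:1 @ bit 7 → (0x03>>7)&0x1 = 0x0
flags:2 @ bit 5 → (0x03>>5)&0x3 = 0x0
opcode:5 @ bit 0 → (0x03>>0)&0x1f = 0x3  ←
opcode signed 5b, MSB=0: value = 3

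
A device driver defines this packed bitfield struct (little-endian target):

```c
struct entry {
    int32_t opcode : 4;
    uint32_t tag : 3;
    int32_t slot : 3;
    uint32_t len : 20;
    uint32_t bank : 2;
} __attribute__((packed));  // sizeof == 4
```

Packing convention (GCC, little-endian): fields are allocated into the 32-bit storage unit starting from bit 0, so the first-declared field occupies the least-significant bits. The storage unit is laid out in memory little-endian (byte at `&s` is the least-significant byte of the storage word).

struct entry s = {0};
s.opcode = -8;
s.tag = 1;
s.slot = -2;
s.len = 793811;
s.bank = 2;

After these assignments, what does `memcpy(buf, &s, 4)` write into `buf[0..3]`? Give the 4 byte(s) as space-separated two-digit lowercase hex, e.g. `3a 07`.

opcode (4b) val=-8 bits=0x8 at bit 0: 0x00000008
tag (3b) val=1 bits=0x1 at bit 4: 0x00000018
slot (3b) val=-2 bits=0x6 at bit 7: 0x00000318
len (20b) val=793811 bits=0xc1cd3 at bit 10: 0x30734f18
bank (2b) val=2 bits=0x2 at bit 30: 0xb0734f18
word = 0xb0734f18 → little-endian bytes:
  [0]=0x18  [1]=0x4f  [2]=0x73  [3]=0xb0

18 4f 73 b0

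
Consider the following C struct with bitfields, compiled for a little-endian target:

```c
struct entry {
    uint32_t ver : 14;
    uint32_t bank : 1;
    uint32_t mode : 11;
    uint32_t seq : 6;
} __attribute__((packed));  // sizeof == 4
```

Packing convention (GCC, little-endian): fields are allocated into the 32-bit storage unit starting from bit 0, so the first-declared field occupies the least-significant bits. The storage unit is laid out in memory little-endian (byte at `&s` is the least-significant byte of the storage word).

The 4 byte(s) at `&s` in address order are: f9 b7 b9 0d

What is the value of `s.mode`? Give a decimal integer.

883

[0]=0xf9 [1]=0xb7 [2]=0xb9 [3]=0x0d (little-endian) → word 0x0db9b7f9
ver [0+:14] = (word>>0) & 0x3fff = 14329
bank [14+:1] = (word>>14) & 0x1 = 0
mode [15+:11] = (word>>15) & 0x7ff = 883  ←
seq [26+:6] = (word>>26) & 0x3f = 3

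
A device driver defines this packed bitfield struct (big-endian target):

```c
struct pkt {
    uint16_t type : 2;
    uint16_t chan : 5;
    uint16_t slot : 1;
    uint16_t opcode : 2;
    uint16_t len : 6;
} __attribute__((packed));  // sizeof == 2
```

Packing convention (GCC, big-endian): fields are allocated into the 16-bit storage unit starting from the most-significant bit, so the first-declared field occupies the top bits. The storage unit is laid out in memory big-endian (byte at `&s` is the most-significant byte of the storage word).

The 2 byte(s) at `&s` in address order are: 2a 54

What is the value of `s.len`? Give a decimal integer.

[0]=0x2a [1]=0x54 (big-endian) → word 0x2a54
type:2 @ bit 14 → (0x2a54>>14)&0x3 = 0x0
chan:5 @ bit 9 → (0x2a54>>9)&0x1f = 0x15
slot:1 @ bit 8 → (0x2a54>>8)&0x1 = 0x0
opcode:2 @ bit 6 → (0x2a54>>6)&0x3 = 0x1
len:6 @ bit 0 → (0x2a54>>0)&0x3f = 0x14  ←

20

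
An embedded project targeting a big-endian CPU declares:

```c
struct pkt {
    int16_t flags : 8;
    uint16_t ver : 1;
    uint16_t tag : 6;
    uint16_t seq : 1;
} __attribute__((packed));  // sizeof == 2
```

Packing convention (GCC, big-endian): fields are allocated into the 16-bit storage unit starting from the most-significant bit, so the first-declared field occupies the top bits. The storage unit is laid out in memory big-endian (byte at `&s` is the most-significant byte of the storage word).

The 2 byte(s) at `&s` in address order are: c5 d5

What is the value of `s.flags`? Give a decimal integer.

[0]=0xc5 [1]=0xd5 (big-endian) → word 0xc5d5
flags:8 @ bit 8 → (0xc5d5>>8)&0xff = 0xc5  ←
ver:1 @ bit 7 → (0xc5d5>>7)&0x1 = 0x1
tag:6 @ bit 1 → (0xc5d5>>1)&0x3f = 0x2a
seq:1 @ bit 0 → (0xc5d5>>0)&0x1 = 0x1
flags signed 8b, MSB=1: 197 - 256 = -59

-59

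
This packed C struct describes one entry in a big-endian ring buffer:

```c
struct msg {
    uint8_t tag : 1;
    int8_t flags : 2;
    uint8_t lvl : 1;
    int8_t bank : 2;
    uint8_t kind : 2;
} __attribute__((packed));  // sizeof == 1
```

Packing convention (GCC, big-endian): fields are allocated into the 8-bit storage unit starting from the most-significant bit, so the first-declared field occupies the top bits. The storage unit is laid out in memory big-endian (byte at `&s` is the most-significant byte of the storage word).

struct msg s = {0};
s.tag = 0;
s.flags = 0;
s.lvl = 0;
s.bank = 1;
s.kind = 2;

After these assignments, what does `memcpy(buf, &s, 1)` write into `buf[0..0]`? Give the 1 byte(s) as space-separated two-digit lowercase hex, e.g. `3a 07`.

[7+:1] tag=0 & 0x1 = 0x0; word=0x00
[5+:2] flags=0 & 0x3 = 0x0; word=0x00
[4+:1] lvl=0 & 0x1 = 0x0; word=0x00
[2+:2] bank=1 & 0x3 = 0x1; word=0x04
[0+:2] kind=2 & 0x3 = 0x2; word=0x06
word = 0x06 → big-endian bytes:
  [0]=0x06

06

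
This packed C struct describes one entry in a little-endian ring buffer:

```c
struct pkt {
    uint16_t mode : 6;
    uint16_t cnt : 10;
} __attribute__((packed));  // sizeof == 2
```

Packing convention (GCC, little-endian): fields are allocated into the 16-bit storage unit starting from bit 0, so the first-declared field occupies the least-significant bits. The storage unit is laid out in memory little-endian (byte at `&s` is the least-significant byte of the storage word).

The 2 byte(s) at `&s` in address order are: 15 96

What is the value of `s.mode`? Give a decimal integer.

[0]=0x15 [1]=0x96 (little-endian) → word 0x9615
mode [0+:6] = (word>>0) & 0x3f = 21  ←
cnt [6+:10] = (word>>6) & 0x3ff = 600

21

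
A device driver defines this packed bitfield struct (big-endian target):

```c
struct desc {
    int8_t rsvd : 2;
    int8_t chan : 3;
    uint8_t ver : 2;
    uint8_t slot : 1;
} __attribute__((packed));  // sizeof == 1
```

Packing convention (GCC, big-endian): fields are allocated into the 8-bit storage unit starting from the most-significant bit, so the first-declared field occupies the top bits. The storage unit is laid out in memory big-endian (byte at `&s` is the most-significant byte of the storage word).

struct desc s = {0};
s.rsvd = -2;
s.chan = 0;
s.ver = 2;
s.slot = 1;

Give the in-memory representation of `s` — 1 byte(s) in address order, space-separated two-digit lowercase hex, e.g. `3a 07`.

85

rsvd:2 = -2 → 0x2 << 6 → word 0x80
chan:3 = 0 → 0x0 << 3 → word 0x80
ver:2 = 2 → 0x2 << 1 → word 0x84
slot:1 = 1 → 0x1 << 0 → word 0x85
word = 0x85 → big-endian bytes:
  [0]=0x85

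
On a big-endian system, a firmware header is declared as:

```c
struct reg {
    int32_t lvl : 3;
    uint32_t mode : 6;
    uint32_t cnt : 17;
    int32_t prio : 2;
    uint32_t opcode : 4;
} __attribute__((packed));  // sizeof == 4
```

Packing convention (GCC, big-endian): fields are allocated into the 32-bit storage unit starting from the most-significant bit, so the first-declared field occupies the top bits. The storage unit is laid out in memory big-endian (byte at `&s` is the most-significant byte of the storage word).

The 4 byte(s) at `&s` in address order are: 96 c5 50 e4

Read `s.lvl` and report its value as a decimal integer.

-4

[0]=0x96 [1]=0xc5 [2]=0x50 [3]=0xe4 (big-endian) → word 0x96c550e4
lvl [29+:3] = (word>>29) & 0x7 = 4  ←
mode [23+:6] = (word>>23) & 0x3f = 45
cnt [6+:17] = (word>>6) & 0x1ffff = 70979
prio [4+:2] = (word>>4) & 0x3 = 2
opcode [0+:4] = (word>>0) & 0xf = 4
lvl signed 3b, MSB=1: 4 - 8 = -4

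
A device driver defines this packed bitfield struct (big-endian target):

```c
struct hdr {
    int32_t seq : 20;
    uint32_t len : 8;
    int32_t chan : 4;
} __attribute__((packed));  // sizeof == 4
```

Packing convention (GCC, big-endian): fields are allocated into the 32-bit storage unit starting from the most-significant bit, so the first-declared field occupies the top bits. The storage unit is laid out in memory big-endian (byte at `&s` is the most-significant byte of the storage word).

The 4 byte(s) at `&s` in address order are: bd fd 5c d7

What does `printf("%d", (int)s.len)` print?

205

[0]=0xbd [1]=0xfd [2]=0x5c [3]=0xd7 (big-endian) → word 0xbdfd5cd7
seq [12+:20] = (word>>12) & 0xfffff = 778197
len [4+:8] = (word>>4) & 0xff = 205  ←
chan [0+:4] = (word>>0) & 0xf = 7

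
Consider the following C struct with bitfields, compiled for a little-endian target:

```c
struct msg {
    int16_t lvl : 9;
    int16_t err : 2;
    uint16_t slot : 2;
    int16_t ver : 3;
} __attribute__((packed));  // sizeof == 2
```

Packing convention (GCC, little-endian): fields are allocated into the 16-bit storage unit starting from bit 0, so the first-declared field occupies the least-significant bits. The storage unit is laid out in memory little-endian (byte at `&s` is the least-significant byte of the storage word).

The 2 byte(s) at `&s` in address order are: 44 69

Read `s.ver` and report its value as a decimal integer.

3

[0]=0x44 [1]=0x69 (little-endian) → word 0x6944
lvl:9 @ bit 0 → (0x6944>>0)&0x1ff = 0x144
err:2 @ bit 9 → (0x6944>>9)&0x3 = 0x0
slot:2 @ bit 11 → (0x6944>>11)&0x3 = 0x1
ver:3 @ bit 13 → (0x6944>>13)&0x7 = 0x3  ←
ver signed 3b, MSB=0: value = 3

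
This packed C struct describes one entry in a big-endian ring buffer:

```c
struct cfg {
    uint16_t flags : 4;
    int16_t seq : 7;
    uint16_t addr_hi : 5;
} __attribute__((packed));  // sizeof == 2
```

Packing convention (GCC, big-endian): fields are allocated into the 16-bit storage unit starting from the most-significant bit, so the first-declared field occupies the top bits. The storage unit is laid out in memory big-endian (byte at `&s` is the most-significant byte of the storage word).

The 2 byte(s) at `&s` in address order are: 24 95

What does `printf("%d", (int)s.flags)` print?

[0]=0x24 [1]=0x95 (big-endian) → word 0x2495
flags:4 @ bit 12 → (0x2495>>12)&0xf = 0x2  ←
seq:7 @ bit 5 → (0x2495>>5)&0x7f = 0x24
addr_hi:5 @ bit 0 → (0x2495>>0)&0x1f = 0x15

2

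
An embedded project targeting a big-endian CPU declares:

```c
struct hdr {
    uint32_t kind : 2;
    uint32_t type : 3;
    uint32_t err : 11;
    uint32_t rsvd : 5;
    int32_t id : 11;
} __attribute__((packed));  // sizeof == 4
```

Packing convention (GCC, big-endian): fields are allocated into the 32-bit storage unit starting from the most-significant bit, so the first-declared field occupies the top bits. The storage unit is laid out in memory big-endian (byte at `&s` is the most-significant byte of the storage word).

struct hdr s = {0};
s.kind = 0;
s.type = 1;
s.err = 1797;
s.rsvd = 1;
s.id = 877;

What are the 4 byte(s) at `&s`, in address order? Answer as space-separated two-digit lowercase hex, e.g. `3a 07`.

0f 05 0b 6d

kind:2 = 0 → 0x0 << 30 → word 0x00000000
type:3 = 1 → 0x1 << 27 → word 0x08000000
err:11 = 1797 → 0x705 << 16 → word 0x0f050000
rsvd:5 = 1 → 0x1 << 11 → word 0x0f050800
id:11 = 877 → 0x36d << 0 → word 0x0f050b6d
word = 0x0f050b6d → big-endian bytes:
  [0]=0x0f  [1]=0x05  [2]=0x0b  [3]=0x6d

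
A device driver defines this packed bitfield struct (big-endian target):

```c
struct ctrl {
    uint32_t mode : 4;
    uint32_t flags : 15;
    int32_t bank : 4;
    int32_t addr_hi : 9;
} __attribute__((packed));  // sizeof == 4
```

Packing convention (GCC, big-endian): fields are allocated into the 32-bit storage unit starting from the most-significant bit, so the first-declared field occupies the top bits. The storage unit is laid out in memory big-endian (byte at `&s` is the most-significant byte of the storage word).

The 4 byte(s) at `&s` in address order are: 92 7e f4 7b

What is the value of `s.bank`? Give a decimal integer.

[0]=0x92 [1]=0x7e [2]=0xf4 [3]=0x7b (big-endian) → word 0x927ef47b
mode:4 @ bit 28 → (0x927ef47b>>28)&0xf = 0x9
flags:15 @ bit 13 → (0x927ef47b>>13)&0x7fff = 0x13f7
bank:4 @ bit 9 → (0x927ef47b>>9)&0xf = 0xa  ←
addr_hi:9 @ bit 0 → (0x927ef47b>>0)&0x1ff = 0x7b
bank signed 4b, MSB=1: 10 - 16 = -6

-6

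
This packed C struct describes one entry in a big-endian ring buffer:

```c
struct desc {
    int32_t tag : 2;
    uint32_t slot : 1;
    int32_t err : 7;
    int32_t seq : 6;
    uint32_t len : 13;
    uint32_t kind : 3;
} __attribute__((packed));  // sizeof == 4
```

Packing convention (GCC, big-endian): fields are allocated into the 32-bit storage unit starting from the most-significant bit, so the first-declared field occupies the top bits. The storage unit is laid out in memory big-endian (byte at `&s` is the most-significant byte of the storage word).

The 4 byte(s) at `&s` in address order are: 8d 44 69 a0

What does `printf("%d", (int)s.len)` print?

3380

[0]=0x8d [1]=0x44 [2]=0x69 [3]=0xa0 (big-endian) → word 0x8d4469a0
tag [30+:2] = (word>>30) & 0x3 = 2
slot [29+:1] = (word>>29) & 0x1 = 0
err [22+:7] = (word>>22) & 0x7f = 53
seq [16+:6] = (word>>16) & 0x3f = 4
len [3+:13] = (word>>3) & 0x1fff = 3380  ←
kind [0+:3] = (word>>0) & 0x7 = 0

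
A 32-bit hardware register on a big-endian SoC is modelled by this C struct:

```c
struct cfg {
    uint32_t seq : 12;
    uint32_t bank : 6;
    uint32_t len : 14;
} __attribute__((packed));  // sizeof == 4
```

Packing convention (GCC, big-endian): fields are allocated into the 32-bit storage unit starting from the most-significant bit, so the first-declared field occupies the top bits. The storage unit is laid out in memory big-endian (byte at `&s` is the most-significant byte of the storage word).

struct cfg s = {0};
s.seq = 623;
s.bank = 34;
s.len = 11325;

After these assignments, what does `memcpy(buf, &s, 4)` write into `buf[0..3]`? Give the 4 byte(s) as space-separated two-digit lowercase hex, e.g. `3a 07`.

26 f8 ac 3d

seq (12b) val=623 bits=0x26f at bit 20: 0x26f00000
bank (6b) val=34 bits=0x22 at bit 14: 0x26f88000
len (14b) val=11325 bits=0x2c3d at bit 0: 0x26f8ac3d
word = 0x26f8ac3d → big-endian bytes:
  [0]=0x26  [1]=0xf8  [2]=0xac  [3]=0x3d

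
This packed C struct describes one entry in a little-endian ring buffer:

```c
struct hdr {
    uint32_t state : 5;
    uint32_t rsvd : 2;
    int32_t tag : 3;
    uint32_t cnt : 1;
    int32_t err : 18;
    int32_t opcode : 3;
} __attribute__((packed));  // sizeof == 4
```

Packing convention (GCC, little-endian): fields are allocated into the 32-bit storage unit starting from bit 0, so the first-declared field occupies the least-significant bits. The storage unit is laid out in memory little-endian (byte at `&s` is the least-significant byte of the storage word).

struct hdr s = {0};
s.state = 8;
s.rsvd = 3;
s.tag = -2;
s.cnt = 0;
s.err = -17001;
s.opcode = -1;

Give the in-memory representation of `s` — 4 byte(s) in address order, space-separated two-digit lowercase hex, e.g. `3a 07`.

[0+:5] state=8 & 0x1f = 0x8; word=0x00000008
[5+:2] rsvd=3 & 0x3 = 0x3; word=0x00000068
[7+:3] tag=-2 & 0x7 = 0x6; word=0x00000368
[10+:1] cnt=0 & 0x1 = 0x0; word=0x00000368
[11+:18] err=-17001 & 0x3ffff = 0x3bd97; word=0x1decbb68
[29+:3] opcode=-1 & 0x7 = 0x7; word=0xfdecbb68
word = 0xfdecbb68 → little-endian bytes:
  [0]=0x68  [1]=0xbb  [2]=0xec  [3]=0xfd

68 bb ec fd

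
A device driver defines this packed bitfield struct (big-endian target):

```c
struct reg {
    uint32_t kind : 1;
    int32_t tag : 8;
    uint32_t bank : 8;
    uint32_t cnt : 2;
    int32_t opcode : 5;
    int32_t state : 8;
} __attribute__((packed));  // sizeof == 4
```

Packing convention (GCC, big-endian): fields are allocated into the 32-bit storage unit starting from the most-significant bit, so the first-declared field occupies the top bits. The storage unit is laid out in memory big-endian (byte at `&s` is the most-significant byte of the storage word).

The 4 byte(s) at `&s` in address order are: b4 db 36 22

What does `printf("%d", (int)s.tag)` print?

[0]=0xb4 [1]=0xdb [2]=0x36 [3]=0x22 (big-endian) → word 0xb4db3622
kind:1 @ bit 31 → (0xb4db3622>>31)&0x1 = 0x1
tag:8 @ bit 23 → (0xb4db3622>>23)&0xff = 0x69  ←
bank:8 @ bit 15 → (0xb4db3622>>15)&0xff = 0xb6
cnt:2 @ bit 13 → (0xb4db3622>>13)&0x3 = 0x1
opcode:5 @ bit 8 → (0xb4db3622>>8)&0x1f = 0x16
state:8 @ bit 0 → (0xb4db3622>>0)&0xff = 0x22
tag signed 8b, MSB=0: value = 105

105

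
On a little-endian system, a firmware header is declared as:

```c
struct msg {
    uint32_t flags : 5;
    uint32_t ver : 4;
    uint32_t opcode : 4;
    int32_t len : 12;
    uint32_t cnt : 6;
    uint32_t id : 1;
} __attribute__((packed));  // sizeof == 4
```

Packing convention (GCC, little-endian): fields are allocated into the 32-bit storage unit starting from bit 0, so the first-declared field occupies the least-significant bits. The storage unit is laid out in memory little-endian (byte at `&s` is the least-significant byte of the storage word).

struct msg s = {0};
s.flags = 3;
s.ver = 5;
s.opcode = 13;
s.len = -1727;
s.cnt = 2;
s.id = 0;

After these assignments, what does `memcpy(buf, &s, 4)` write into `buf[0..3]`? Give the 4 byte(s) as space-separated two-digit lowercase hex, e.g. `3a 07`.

a3 3a 28 05

flags (5b) val=3 bits=0x3 at bit 0: 0x00000003
ver (4b) val=5 bits=0x5 at bit 5: 0x000000a3
opcode (4b) val=13 bits=0xd at bit 9: 0x00001aa3
len (12b) val=-1727 bits=0x941 at bit 13: 0x01283aa3
cnt (6b) val=2 bits=0x2 at bit 25: 0x05283aa3
id (1b) val=0 bits=0x0 at bit 31: 0x05283aa3
word = 0x05283aa3 → little-endian bytes:
  [0]=0xa3  [1]=0x3a  [2]=0x28  [3]=0x05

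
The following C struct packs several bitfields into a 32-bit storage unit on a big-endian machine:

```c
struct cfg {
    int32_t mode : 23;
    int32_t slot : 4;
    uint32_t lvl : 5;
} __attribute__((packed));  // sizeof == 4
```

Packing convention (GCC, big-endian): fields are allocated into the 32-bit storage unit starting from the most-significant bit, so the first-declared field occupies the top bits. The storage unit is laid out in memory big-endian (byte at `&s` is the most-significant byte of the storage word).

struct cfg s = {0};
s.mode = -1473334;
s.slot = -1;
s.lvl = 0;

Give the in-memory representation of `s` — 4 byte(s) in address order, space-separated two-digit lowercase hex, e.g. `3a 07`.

mode (23b) val=-1473334 bits=0x6984ca at bit 9: 0xd3099400
slot (4b) val=-1 bits=0xf at bit 5: 0xd30995e0
lvl (5b) val=0 bits=0x0 at bit 0: 0xd30995e0
word = 0xd30995e0 → big-endian bytes:
  [0]=0xd3  [1]=0x09  [2]=0x95  [3]=0xe0

d3 09 95 e0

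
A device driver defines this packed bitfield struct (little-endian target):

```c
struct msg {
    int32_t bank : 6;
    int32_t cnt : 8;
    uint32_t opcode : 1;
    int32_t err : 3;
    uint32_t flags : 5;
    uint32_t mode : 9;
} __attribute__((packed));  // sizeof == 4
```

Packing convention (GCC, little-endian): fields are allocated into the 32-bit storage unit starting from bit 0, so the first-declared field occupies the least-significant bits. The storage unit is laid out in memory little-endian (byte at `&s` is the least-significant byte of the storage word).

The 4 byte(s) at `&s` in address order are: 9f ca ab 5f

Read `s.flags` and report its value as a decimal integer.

10

[0]=0x9f [1]=0xca [2]=0xab [3]=0x5f (little-endian) → word 0x5fabca9f
bank [0+:6] = (word>>0) & 0x3f = 31
cnt [6+:8] = (word>>6) & 0xff = 42
opcode [14+:1] = (word>>14) & 0x1 = 1
err [15+:3] = (word>>15) & 0x7 = 7
flags [18+:5] = (word>>18) & 0x1f = 10  ←
mode [23+:9] = (word>>23) & 0x1ff = 191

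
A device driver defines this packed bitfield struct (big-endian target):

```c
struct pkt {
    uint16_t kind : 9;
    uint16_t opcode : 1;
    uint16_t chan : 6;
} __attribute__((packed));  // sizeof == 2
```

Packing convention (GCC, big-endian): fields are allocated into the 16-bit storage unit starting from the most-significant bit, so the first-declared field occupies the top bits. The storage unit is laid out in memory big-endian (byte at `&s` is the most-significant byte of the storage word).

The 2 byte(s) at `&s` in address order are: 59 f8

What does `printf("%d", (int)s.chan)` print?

[0]=0x59 [1]=0xf8 (big-endian) → word 0x59f8
kind:9 @ bit 7 → (0x59f8>>7)&0x1ff = 0xb3
opcode:1 @ bit 6 → (0x59f8>>6)&0x1 = 0x1
chan:6 @ bit 0 → (0x59f8>>0)&0x3f = 0x38  ←

56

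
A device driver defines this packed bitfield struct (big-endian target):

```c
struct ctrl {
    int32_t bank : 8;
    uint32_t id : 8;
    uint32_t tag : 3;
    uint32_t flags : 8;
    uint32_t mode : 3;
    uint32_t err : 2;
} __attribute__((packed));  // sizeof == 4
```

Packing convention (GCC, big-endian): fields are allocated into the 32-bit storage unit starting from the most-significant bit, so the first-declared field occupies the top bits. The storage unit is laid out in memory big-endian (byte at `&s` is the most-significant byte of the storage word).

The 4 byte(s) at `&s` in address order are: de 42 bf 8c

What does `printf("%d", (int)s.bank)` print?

-34

[0]=0xde [1]=0x42 [2]=0xbf [3]=0x8c (big-endian) → word 0xde42bf8c
bank [24+:8] = (word>>24) & 0xff = 222  ←
id [16+:8] = (word>>16) & 0xff = 66
tag [13+:3] = (word>>13) & 0x7 = 5
flags [5+:8] = (word>>5) & 0xff = 252
mode [2+:3] = (word>>2) & 0x7 = 3
err [0+:2] = (word>>0) & 0x3 = 0
bank signed 8b, MSB=1: 222 - 256 = -34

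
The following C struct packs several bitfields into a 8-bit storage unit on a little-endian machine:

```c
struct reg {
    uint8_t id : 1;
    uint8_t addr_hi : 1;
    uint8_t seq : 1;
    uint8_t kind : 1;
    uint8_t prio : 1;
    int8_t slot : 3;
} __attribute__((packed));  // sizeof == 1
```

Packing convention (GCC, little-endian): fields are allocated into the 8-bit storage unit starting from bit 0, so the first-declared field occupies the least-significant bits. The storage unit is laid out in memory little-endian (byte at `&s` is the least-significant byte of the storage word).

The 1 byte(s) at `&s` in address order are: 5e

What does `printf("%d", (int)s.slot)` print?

[0]=0x5e (little-endian) → word 0x5e
id [0+:1] = (word>>0) & 0x1 = 0
addr_hi [1+:1] = (word>>1) & 0x1 = 1
seq [2+:1] = (word>>2) & 0x1 = 1
kind [3+:1] = (word>>3) & 0x1 = 1
prio [4+:1] = (word>>4) & 0x1 = 1
slot [5+:3] = (word>>5) & 0x7 = 2  ←
slot signed 3b, MSB=0: value = 2

2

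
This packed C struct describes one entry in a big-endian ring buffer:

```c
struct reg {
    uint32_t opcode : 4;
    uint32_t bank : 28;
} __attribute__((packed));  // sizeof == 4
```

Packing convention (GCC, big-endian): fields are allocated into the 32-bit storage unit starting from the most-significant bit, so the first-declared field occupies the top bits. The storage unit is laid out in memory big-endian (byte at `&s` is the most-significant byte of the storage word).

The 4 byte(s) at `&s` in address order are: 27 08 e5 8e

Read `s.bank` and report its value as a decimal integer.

[0]=0x27 [1]=0x08 [2]=0xe5 [3]=0x8e (big-endian) → word 0x2708e58e
opcode:4 @ bit 28 → (0x2708e58e>>28)&0xf = 0x2
bank:28 @ bit 0 → (0x2708e58e>>0)&0xfffffff = 0x708e58e  ←

118023566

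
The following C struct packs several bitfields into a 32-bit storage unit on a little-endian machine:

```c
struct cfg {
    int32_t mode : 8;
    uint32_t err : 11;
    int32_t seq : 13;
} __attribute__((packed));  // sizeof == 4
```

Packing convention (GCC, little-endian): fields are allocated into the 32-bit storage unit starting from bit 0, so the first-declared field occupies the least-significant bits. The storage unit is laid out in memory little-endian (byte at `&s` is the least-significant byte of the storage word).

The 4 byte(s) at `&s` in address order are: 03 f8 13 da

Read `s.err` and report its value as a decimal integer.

[0]=0x03 [1]=0xf8 [2]=0x13 [3]=0xda (little-endian) → word 0xda13f803
mode [0+:8] = (word>>0) & 0xff = 3
err [8+:11] = (word>>8) & 0x7ff = 1016  ←
seq [19+:13] = (word>>19) & 0x1fff = 6978

1016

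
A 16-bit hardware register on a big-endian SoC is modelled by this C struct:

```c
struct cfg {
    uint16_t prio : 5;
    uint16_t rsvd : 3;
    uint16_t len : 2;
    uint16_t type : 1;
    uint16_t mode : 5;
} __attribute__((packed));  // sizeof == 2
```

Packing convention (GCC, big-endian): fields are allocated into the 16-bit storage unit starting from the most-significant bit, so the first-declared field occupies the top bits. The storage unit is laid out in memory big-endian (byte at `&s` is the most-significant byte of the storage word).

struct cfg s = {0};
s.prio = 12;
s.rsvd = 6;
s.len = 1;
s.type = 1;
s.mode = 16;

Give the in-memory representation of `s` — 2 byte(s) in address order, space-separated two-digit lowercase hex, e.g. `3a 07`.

66 70

prio (5b) val=12 bits=0xc at bit 11: 0x6000
rsvd (3b) val=6 bits=0x6 at bit 8: 0x6600
len (2b) val=1 bits=0x1 at bit 6: 0x6640
type (1b) val=1 bits=0x1 at bit 5: 0x6660
mode (5b) val=16 bits=0x10 at bit 0: 0x6670
word = 0x6670 → big-endian bytes:
  [0]=0x66  [1]=0x70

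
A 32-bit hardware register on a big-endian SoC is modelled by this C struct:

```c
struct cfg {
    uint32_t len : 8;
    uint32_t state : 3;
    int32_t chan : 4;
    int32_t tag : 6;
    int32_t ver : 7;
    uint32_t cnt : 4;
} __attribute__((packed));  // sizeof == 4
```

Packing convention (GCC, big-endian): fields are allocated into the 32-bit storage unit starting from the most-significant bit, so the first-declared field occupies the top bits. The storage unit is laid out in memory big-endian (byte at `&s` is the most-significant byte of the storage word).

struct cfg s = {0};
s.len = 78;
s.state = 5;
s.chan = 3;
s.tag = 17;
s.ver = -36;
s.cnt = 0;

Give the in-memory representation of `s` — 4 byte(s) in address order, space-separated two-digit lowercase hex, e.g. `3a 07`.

len:8 = 78 → 0x4e << 24 → word 0x4e000000
state:3 = 5 → 0x5 << 21 → word 0x4ea00000
chan:4 = 3 → 0x3 << 17 → word 0x4ea60000
tag:6 = 17 → 0x11 << 11 → word 0x4ea68800
ver:7 = -36 → 0x5c << 4 → word 0x4ea68dc0
cnt:4 = 0 → 0x0 << 0 → word 0x4ea68dc0
word = 0x4ea68dc0 → big-endian bytes:
  [0]=0x4e  [1]=0xa6  [2]=0x8d  [3]=0xc0

4e a6 8d c0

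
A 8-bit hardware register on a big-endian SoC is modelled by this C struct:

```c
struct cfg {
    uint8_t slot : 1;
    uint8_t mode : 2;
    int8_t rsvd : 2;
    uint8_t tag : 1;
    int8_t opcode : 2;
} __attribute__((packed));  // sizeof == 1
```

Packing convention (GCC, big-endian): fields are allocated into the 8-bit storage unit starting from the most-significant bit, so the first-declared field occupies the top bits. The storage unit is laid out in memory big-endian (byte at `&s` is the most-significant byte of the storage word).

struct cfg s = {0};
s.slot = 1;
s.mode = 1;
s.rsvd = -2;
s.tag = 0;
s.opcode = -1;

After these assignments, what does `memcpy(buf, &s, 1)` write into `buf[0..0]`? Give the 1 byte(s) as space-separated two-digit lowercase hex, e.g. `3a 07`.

b3

[7+:1] slot=1 & 0x1 = 0x1; word=0x80
[5+:2] mode=1 & 0x3 = 0x1; word=0xa0
[3+:2] rsvd=-2 & 0x3 = 0x2; word=0xb0
[2+:1] tag=0 & 0x1 = 0x0; word=0xb0
[0+:2] opcode=-1 & 0x3 = 0x3; word=0xb3
word = 0xb3 → big-endian bytes:
  [0]=0xb3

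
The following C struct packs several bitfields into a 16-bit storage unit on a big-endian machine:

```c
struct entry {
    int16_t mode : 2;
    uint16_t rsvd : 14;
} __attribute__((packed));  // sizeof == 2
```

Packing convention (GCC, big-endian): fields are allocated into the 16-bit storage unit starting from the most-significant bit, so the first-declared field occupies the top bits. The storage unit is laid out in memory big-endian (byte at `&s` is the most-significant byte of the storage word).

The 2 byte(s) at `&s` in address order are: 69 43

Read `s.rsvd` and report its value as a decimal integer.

10563

[0]=0x69 [1]=0x43 (big-endian) → word 0x6943
mode:2 @ bit 14 → (0x6943>>14)&0x3 = 0x1
rsvd:14 @ bit 0 → (0x6943>>0)&0x3fff = 0x2943  ←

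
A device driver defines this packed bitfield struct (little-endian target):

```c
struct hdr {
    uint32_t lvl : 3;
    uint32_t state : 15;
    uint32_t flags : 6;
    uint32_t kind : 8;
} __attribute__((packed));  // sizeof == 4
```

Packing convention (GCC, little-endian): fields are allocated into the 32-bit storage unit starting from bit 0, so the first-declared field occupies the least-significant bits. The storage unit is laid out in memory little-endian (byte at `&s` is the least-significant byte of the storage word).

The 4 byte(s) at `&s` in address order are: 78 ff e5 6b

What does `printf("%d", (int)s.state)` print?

[0]=0x78 [1]=0xff [2]=0xe5 [3]=0x6b (little-endian) → word 0x6be5ff78
lvl [0+:3] = (word>>0) & 0x7 = 0
state [3+:15] = (word>>3) & 0x7fff = 16367  ←
flags [18+:6] = (word>>18) & 0x3f = 57
kind [24+:8] = (word>>24) & 0xff = 107

16367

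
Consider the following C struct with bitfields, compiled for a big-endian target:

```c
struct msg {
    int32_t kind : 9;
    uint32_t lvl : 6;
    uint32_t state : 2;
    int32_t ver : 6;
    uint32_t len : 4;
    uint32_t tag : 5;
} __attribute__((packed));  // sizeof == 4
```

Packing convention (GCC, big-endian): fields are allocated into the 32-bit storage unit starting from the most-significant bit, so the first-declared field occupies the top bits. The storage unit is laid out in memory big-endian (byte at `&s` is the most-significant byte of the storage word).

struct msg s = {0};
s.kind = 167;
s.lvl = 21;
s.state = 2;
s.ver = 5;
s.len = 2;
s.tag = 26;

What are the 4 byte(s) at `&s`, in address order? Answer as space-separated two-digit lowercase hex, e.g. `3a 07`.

kind (9b) val=167 bits=0xa7 at bit 23: 0x53800000
lvl (6b) val=21 bits=0x15 at bit 17: 0x53aa0000
state (2b) val=2 bits=0x2 at bit 15: 0x53ab0000
ver (6b) val=5 bits=0x5 at bit 9: 0x53ab0a00
len (4b) val=2 bits=0x2 at bit 5: 0x53ab0a40
tag (5b) val=26 bits=0x1a at bit 0: 0x53ab0a5a
word = 0x53ab0a5a → big-endian bytes:
  [0]=0x53  [1]=0xab  [2]=0x0a  [3]=0x5a

53 ab 0a 5a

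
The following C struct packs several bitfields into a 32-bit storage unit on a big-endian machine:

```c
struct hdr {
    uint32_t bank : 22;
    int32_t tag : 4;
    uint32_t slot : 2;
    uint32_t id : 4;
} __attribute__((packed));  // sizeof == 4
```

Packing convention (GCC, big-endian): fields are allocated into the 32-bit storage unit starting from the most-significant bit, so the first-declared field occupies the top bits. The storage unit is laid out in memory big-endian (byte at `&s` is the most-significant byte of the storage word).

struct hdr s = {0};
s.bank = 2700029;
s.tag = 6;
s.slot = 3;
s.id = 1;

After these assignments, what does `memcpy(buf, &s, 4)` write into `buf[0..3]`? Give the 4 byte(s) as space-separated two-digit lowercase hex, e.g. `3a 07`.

a4 cb f5 b1

bank:22 = 2700029 → 0x2932fd << 10 → word 0xa4cbf400
tag:4 = 6 → 0x6 << 6 → word 0xa4cbf580
slot:2 = 3 → 0x3 << 4 → word 0xa4cbf5b0
id:4 = 1 → 0x1 << 0 → word 0xa4cbf5b1
word = 0xa4cbf5b1 → big-endian bytes:
  [0]=0xa4  [1]=0xcb  [2]=0xf5  [3]=0xb1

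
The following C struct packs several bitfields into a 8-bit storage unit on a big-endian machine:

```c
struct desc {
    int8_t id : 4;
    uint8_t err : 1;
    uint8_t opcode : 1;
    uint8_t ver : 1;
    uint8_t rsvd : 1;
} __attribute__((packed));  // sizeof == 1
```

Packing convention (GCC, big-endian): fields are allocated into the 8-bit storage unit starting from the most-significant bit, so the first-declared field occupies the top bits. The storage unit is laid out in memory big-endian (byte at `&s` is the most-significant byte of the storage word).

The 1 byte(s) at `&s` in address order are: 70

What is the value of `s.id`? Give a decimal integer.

7

[0]=0x70 (big-endian) → word 0x70
id [4+:4] = (word>>4) & 0xf = 7  ←
err [3+:1] = (word>>3) & 0x1 = 0
opcode [2+:1] = (word>>2) & 0x1 = 0
ver [1+:1] = (word>>1) & 0x1 = 0
rsvd [0+:1] = (word>>0) & 0x1 = 0
id signed 4b, MSB=0: value = 7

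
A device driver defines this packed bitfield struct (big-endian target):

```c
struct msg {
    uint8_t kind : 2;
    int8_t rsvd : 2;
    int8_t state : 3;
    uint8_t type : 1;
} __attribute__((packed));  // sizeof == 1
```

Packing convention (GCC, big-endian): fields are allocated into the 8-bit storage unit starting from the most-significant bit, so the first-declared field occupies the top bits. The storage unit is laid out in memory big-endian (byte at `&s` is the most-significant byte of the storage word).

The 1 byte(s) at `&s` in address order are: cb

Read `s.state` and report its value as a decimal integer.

[0]=0xcb (big-endian) → word 0xcb
kind [6+:2] = (word>>6) & 0x3 = 3
rsvd [4+:2] = (word>>4) & 0x3 = 0
state [1+:3] = (word>>1) & 0x7 = 5  ←
type [0+:1] = (word>>0) & 0x1 = 1
state signed 3b, MSB=1: 5 - 8 = -3

-3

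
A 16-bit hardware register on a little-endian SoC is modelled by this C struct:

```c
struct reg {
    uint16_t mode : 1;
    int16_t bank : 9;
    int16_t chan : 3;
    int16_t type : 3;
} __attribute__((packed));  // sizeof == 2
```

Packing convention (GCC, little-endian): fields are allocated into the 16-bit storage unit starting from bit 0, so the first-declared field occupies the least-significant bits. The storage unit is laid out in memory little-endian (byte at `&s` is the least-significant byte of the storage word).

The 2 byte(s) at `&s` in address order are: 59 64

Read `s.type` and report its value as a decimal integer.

[0]=0x59 [1]=0x64 (little-endian) → word 0x6459
mode:1 @ bit 0 → (0x6459>>0)&0x1 = 0x1
bank:9 @ bit 1 → (0x6459>>1)&0x1ff = 0x2c
chan:3 @ bit 10 → (0x6459>>10)&0x7 = 0x1
type:3 @ bit 13 → (0x6459>>13)&0x7 = 0x3  ←
type signed 3b, MSB=0: value = 3

3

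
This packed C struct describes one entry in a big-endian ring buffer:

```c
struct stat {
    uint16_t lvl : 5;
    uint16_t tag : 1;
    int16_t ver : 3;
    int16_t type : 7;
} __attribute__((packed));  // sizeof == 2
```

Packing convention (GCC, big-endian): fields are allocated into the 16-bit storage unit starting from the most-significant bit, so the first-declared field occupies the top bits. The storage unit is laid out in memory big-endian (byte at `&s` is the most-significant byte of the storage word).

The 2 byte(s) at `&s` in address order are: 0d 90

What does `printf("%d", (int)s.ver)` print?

[0]=0x0d [1]=0x90 (big-endian) → word 0x0d90
lvl:5 @ bit 11 → (0x0d90>>11)&0x1f = 0x1
tag:1 @ bit 10 → (0x0d90>>10)&0x1 = 0x1
ver:3 @ bit 7 → (0x0d90>>7)&0x7 = 0x3  ←
type:7 @ bit 0 → (0x0d90>>0)&0x7f = 0x10
ver signed 3b, MSB=0: value = 3

3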